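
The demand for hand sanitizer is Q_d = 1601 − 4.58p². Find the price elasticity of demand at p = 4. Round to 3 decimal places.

-0.096

At p = 4, Q_d = 1527.72.
dQ_d/dp = −2·4.58·p = −36.64.
Point elasticity E = (dQ_d/dp)·(p/Q_d) = -36.64 × 4/1527.72 ≈ -0.096.
|E| < 1, so demand is inelastic at this price.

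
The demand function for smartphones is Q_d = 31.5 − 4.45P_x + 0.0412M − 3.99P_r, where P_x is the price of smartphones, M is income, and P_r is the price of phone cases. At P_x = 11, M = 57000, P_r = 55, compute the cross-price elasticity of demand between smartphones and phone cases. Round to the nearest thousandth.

Substituting, Q_d = 31.5 − 4.45(11) + 0.0412(57000) − 3.99(55) = 31.5 − 48.95 + 2348.4 − 219.45 = 2111.5.
∂Q_d/∂P_r = −3.99, so E_xy = -3.99·(55/2111.5) ≈ -0.104.
E_xy < 0: the goods are complements.

-0.104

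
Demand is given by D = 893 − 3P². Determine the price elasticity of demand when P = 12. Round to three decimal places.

At P = 12, D = 461.
dD/dP = −2·3·P = −72.
Point elasticity E = (dD/dP)·(P/D) = -72 × 12/461 ≈ -1.874.
|E| > 1, so demand is elastic at this price.

-1.874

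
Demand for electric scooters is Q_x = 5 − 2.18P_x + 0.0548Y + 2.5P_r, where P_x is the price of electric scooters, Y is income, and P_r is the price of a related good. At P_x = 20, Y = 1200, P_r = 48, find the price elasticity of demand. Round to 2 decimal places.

-0.30

Evaluating quantity at (P_x, Y, P_r) gives Q_x = 5 − 2.18(20) + 0.0548(1200) + 2.5(48) = 5 − 43.6 + 65.76 + 120 = 147.16.
∂Q_x/∂P_x = −2.18, so E_p = (−2.18)·(20/147.16) ≈ -0.30.
|E_p| < 1: demand is inelastic.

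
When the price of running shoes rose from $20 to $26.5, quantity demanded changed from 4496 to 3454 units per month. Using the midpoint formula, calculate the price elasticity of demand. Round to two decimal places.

%Δq = (3454 − 4496)/[(4496 + 3454)/2] = -1042/3975 ≈ -0.2621.
%Δp = (26.5 − 20)/[(20 + 26.5)/2] = 6.5/23.25 ≈ 0.2796.
Arc elasticity E = %Δq/%Δp ≈ -0.2621/0.2796 ≈ -0.94.
|E| < 1: demand is inelastic over this range.

-0.94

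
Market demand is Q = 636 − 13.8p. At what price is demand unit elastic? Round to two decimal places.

For linear demand Q = a − bp, E = −bp/(a − bp). |E| = 1 ⇒ bp = a − bp ⇒ p = a/(2b).
p = 636/(2·13.8) ≈ 23.04.

23.04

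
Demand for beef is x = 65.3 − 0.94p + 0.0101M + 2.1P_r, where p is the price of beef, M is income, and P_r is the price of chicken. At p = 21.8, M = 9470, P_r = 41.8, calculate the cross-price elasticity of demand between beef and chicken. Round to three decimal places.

0.385

Evaluating quantity at (p, M, P_r) gives x = 65.3 − 0.94(21.8) + 0.0101(9470) + 2.1(41.8) = 65.3 − 20.492 + 95.647 + 87.78 = 228.235.
∂x/∂P_r = +2.1, so E_xy = 2.1·(41.8/228.235) ≈ 0.385.
E_xy > 0: the goods are substitutes.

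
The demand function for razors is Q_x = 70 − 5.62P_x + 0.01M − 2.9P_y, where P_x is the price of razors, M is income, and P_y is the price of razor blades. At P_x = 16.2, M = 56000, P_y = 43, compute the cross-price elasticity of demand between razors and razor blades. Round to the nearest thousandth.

-0.301

Substituting, Q_x = 70 − 5.62(16.2) + 0.01(56000) − 2.9(43) = 70 − 91.044 + 560 − 124.7 = 414.256.
∂Q_x/∂P_y = −2.9, so E_xy = -2.9·(43/414.256) ≈ -0.301.
E_xy < 0: the goods are complements.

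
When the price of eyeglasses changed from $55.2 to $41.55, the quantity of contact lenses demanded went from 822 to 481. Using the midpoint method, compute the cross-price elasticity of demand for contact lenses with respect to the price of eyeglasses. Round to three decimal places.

1.855

%ΔQ_x = (481 − 822)/[(822+481)/2] = -341/651.5 ≈ -0.5234.
%ΔP_y = (41.55 − 55.2)/[(55.2+41.55)/2] ≈ -0.2822.
E_xy = -0.5234/-0.2822 ≈ 1.855.
E_xy > 0, so contact lenses and eyeglasses are substitutes.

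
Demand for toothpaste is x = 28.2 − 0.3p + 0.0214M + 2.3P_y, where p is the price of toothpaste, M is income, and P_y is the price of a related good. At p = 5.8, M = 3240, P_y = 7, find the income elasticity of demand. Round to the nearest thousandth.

0.620

At the given point, x = 28.2 − 0.3(5.8) + 0.0214(3240) + 2.3(7) = 28.2 − 1.74 + 69.336 + 16.1 = 111.896.
∂x/∂M = +0.0214, so E_I = 0.0214·(3240/111.896) ≈ 0.620.
E_I ∈ (0,1): normal good (necessity).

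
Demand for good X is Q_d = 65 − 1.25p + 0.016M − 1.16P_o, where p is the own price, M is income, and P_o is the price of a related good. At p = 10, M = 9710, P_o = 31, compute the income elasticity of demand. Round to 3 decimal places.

0.904

First evaluate Q_d: 65 − 1.25(10) + 0.016(9710) − 1.16(31) = 65 − 12.5 + 155.36 − 35.96 = 171.9.
∂Q_d/∂M = +0.016, so E_I = 0.016·(9710/171.9) ≈ 0.904.
E_I ∈ (0,1): normal good (necessity).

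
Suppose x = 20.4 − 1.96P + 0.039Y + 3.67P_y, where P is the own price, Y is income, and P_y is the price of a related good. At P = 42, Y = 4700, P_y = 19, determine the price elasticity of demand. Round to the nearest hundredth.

First evaluate x: 20.4 − 1.96(42) + 0.039(4700) + 3.67(19) = 20.4 − 82.32 + 183.3 + 69.73 = 191.11.
∂x/∂P = −1.96, so E_p = (−1.96)·(42/191.11) ≈ -0.43.
|E_p| < 1: demand is inelastic.

-0.43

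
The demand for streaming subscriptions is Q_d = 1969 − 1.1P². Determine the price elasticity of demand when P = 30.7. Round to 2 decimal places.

-2.22

At P = 30.7, Q_d = 932.261.
dQ_d/dP = −2·1.1·P = −67.54.
Point elasticity E = (dQ_d/dP)·(P/Q_d) = -67.54 × 30.7/932.261 ≈ -2.22.
|E| > 1, so demand is elastic at this price.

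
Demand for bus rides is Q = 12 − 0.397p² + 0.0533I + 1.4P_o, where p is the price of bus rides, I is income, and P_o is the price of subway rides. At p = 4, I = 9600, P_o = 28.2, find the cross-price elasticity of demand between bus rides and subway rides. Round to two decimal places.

0.07

First evaluate Q: 12 − 0.397(4)² + 0.0533(9600) + 1.4(28.2) = 12 − 6.352 + 511.68 + 39.48 = 556.808.
∂Q/∂P_o = +1.4, so E_xy = 1.4·(28.2/556.808) ≈ 0.07.
E_xy > 0: the goods are substitutes.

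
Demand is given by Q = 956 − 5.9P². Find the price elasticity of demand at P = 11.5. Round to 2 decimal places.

At P = 11.5, Q = 175.725.
dQ/dP = −2·5.9·P = −135.7.
Point elasticity E = (dQ/dP)·(P/Q) = -135.7 × 11.5/175.725 ≈ -8.88.
|E| > 1, so demand is elastic at this price.

-8.88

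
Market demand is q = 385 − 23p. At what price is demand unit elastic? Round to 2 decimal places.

8.37

For linear demand q = a − bp, E = −bp/(a − bp). |E| = 1 ⇒ bp = a − bp ⇒ p = a/(2b).
p = 385/(2·23) ≈ 8.37.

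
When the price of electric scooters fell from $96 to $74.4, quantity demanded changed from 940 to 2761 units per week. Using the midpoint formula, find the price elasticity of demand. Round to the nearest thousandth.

%Δq = (2761 − 940)/[(940 + 2761)/2] = 1821/1850.5 ≈ 0.9841.
%ΔP = (74.4 − 96)/[(96 + 74.4)/2] = -21.6/85.2 ≈ -0.2535.
Arc elasticity E = %Δq/%ΔP ≈ 0.9841/-0.2535 ≈ -3.882.
|E| > 1: demand is elastic over this range.

-3.882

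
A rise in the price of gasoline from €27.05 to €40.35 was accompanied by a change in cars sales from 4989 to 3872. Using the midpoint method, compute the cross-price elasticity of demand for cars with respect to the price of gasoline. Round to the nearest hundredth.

%ΔQ_x = (3872 − 4989)/[(4989+3872)/2] = -1117/4430.5 ≈ -0.2521.
%ΔP_y = (40.35 − 27.05)/[(27.05+40.35)/2] ≈ 0.3947.
E_xy = -0.2521/0.3947 ≈ -0.64.
E_xy < 0, so cars and gasoline are complements.

-0.64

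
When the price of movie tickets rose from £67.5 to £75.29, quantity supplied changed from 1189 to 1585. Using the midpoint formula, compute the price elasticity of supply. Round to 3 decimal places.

%ΔQ = (1585 − 1189)/[(1189 + 1585)/2] = 396/1387 ≈ 0.2855.
%ΔP = (75.29 − 67.5)/[(67.5 + 75.29)/2] = 7.79/71.395 ≈ 0.1091.
Arc elasticity E = %ΔQ/%ΔP ≈ 0.2855/0.1091 ≈ 2.617.
|E| > 1: supply is elastic over this range.

2.617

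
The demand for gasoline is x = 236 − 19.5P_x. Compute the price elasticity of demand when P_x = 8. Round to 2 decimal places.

At P_x = 8, x = 80.
dx/dP_x = −19.5.
Point elasticity E = (dx/dP_x)·(P_x/x) = -19.5 × 8/80 ≈ -1.95.
|E| > 1, so demand is elastic at this price.

-1.95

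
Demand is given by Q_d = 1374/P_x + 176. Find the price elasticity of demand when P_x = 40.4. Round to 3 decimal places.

At P_x = 40.4, Q_d = 210.0099.
dQ_d/dP_x = −1374/P_x² = −0.8418.
Point elasticity E = (dQ_d/dP_x)·(P_x/Q_d) = -0.8418 × 40.4/210.0099 ≈ -0.162.
|E| < 1, so demand is inelastic at this price.

-0.162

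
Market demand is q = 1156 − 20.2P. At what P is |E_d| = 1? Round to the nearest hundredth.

For linear demand q = a − bP, E = −bP/(a − bP). |E| = 1 ⇒ bP = a − bP ⇒ P = a/(2b).
P = 1156/(2·20.2) ≈ 28.61.

28.61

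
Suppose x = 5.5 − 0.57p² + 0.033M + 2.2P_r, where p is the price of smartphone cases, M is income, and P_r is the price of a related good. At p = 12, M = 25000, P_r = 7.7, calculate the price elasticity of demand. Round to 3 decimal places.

-0.214

At the given point, x = 5.5 − 0.57(12)² + 0.033(25000) + 2.2(7.7) = 5.5 − 82.08 + 825 + 16.94 = 765.36.
∂x/∂p = −2·0.57·p = -13.68, so E_p = -13.68·(12/765.36) ≈ -0.214.
|E_p| < 1: demand is inelastic.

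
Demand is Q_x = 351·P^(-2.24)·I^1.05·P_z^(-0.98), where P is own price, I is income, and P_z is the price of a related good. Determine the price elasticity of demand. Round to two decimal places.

-2.24

For a Cobb–Douglas (constant-elasticity) form Q_x = A·P^α·…, the elasticity with respect to P equals the exponent α at every point.
Here the exponent on P is -2.24, so the price elasticity of demand is -2.24.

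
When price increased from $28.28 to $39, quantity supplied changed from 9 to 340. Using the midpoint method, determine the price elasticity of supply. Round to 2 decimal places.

5.95

%ΔQ = (340 − 9)/[(9 + 340)/2] = 331/174.5 ≈ 1.8968.
%ΔP = (39 − 28.28)/[(28.28 + 39)/2] = 10.72/33.64 ≈ 0.3187.
Arc elasticity E = %ΔQ/%ΔP ≈ 1.8968/0.3187 ≈ 5.95.
|E| > 1: supply is elastic over this range.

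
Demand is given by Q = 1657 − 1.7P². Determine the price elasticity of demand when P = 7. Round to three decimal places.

-0.106

At P = 7, Q = 1573.7.
dQ/dP = −2·1.7·P = −23.8.
Point elasticity E = (dQ/dP)·(P/Q) = -23.8 × 7/1573.7 ≈ -0.106.
|E| < 1, so demand is inelastic at this price.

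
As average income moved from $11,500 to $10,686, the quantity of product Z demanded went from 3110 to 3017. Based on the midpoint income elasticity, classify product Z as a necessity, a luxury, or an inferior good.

necessity

%ΔQ = (3017 − 3110)/[(3110+3017)/2] = -93/3063.5 ≈ -0.0304.
%ΔM = (10,686 − 11,500)/[(11,500+10,686)/2] = -814/11093 ≈ -0.0734.
E_I = %ΔQ/%ΔM ≈ 0.414.
E_I ∈ (0,1): normal good (necessity).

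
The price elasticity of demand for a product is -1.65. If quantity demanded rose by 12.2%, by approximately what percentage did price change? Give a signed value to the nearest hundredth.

-7.39

%ΔQ ≈ E × %ΔP ⇒ %ΔP = %ΔQ / E = (12.2%)/(-1.65) ≈ -7.39%.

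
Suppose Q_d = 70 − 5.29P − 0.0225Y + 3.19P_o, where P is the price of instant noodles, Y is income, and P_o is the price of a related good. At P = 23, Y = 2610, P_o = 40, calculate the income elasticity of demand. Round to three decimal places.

First evaluate Q_d: 70 − 5.29(23) − 0.0225(2610) + 3.19(40) = 70 − 121.67 − 58.725 + 127.6 = 17.205.
∂Q_d/∂Y = −0.0225, so E_I = -0.0225·(2610/17.205) ≈ -3.413.
E_I < 0: inferior good.

-3.413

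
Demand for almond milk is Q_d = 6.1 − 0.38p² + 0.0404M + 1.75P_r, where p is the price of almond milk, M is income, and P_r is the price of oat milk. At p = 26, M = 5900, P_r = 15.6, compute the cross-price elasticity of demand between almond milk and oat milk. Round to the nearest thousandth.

1.835

Q_d = 6.1 − 0.38(26)² + 0.0404(5900) + 1.75(15.6) = 6.1 − 256.88 + 238.36 + 27.3 = 14.88.
∂Q_d/∂P_r = +1.75, so E_xy = 1.75·(15.6/14.88) ≈ 1.835.
E_xy > 0: the goods are substitutes.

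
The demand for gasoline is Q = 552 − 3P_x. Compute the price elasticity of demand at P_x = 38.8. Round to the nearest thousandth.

At P_x = 38.8, Q = 435.6.
dQ/dP_x = −3.
Point elasticity E = (dQ/dP_x)·(P_x/Q) = -3 × 38.8/435.6 ≈ -0.267.
|E| < 1, so demand is inelastic at this price.

-0.267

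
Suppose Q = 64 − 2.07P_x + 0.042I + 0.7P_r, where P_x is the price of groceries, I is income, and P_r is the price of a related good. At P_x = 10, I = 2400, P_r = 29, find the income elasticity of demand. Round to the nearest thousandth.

0.613

Evaluating quantity at (P_x, I, P_r) gives Q = 64 − 2.07(10) + 0.042(2400) + 0.7(29) = 64 − 20.7 + 100.8 + 20.3 = 164.4.
∂Q/∂I = +0.042, so E_I = 0.042·(2400/164.4) ≈ 0.613.
E_I ∈ (0,1): normal good (necessity).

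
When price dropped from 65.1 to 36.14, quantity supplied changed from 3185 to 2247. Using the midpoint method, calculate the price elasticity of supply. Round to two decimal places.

%Δq = (2247 − 3185)/[(3185 + 2247)/2] = -938/2716 ≈ -0.3454.
%ΔP = (36.14 − 65.1)/[(65.1 + 36.14)/2] = -28.96/50.62 ≈ -0.5721.
Arc elasticity E = %Δq/%ΔP ≈ -0.3454/-0.5721 ≈ 0.60.
|E| < 1: supply is inelastic over this range.

0.60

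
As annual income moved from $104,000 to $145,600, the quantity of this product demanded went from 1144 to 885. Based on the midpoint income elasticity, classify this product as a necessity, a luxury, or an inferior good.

%ΔQ = (885 − 1144)/[(1144+885)/2] = -259/1014.5 ≈ -0.2553.
%ΔI = (145,600 − 104,000)/[(104,000+145,600)/2] = 41600/124800 ≈ 0.3333.
E_I = %ΔQ/%ΔI ≈ -0.766.
E_I < 0: inferior good.

inferior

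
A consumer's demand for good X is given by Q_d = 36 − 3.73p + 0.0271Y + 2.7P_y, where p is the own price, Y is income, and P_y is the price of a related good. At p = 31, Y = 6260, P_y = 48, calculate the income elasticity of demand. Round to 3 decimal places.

At the given point, Q_d = 36 − 3.73(31) + 0.0271(6260) + 2.7(48) = 36 − 115.63 + 169.646 + 129.6 = 219.616.
∂Q_d/∂Y = +0.0271, so E_I = 0.0271·(6260/219.616) ≈ 0.772.
E_I ∈ (0,1): normal good (necessity).

0.772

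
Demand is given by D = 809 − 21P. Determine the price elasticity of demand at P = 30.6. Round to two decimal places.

-3.86

At P = 30.6, D = 166.4.
dD/dP = −21.
Point elasticity E = (dD/dP)·(P/D) = -21 × 30.6/166.4 ≈ -3.86.
|E| > 1, so demand is elastic at this price.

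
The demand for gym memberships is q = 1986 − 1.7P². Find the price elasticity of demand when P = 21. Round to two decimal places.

-1.21

At P = 21, q = 1236.3.
dq/dP = −2·1.7·P = −71.4.
Point elasticity E = (dq/dP)·(P/q) = -71.4 × 21/1236.3 ≈ -1.21.
|E| > 1, so demand is elastic at this price.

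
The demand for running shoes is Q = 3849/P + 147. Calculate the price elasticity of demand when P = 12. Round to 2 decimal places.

At P = 12, Q = 467.75.
dQ/dP = −3849/P² = −26.7292.
Point elasticity E = (dQ/dP)·(P/Q) = -26.7292 × 12/467.75 ≈ -0.69.
|E| < 1, so demand is inelastic at this price.

-0.69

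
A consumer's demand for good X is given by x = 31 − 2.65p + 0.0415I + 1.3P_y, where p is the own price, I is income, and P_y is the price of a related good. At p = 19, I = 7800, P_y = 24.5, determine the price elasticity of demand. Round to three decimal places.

Evaluating quantity at (p, I, P_y) gives x = 31 − 2.65(19) + 0.0415(7800) + 1.3(24.5) = 31 − 50.35 + 323.7 + 31.85 = 336.2.
∂x/∂p = −2.65, so E_p = (−2.65)·(19/336.2) ≈ -0.150.
|E_p| < 1: demand is inelastic.

-0.150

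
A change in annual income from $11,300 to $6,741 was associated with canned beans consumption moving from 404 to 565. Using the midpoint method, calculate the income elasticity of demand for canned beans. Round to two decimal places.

-0.66

%ΔQ = (565 − 404)/[(404+565)/2] = 161/484.5 ≈ 0.3323.
%ΔM = (6,741 − 11,300)/[(11,300+6,741)/2] = -4559/9020.5 ≈ -0.5054.
E_I = %ΔQ/%ΔM ≈ -0.66.
E_I < 0: inferior good.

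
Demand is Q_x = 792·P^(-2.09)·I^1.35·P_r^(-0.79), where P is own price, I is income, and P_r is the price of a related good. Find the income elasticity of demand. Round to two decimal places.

For a Cobb–Douglas (constant-elasticity) form Q_x = A·I^α·…, the elasticity with respect to I equals the exponent α at every point.
Here the exponent on I is 1.35, so the income elasticity of demand is 1.35.

1.35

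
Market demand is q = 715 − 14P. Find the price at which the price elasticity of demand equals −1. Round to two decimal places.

25.54

For linear demand q = a − bP, E = −bP/(a − bP). |E| = 1 ⇒ bP = a − bP ⇒ P = a/(2b).
P = 715/(2·14) ≈ 25.54.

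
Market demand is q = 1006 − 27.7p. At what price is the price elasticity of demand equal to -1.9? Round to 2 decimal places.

23.79

Set −bp/(a − bp) = −1.9 ⇒ bp = 1.9(a − bp) ⇒ bp(1+1.9) = 1.9·a.
p = 1.9·1006/(27.7·2.9) ≈ 23.79.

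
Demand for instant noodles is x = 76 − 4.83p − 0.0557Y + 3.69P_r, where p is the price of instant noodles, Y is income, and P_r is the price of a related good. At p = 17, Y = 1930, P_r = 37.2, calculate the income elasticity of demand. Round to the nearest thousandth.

At the given point, x = 76 − 4.83(17) − 0.0557(1930) + 3.69(37.2) = 76 − 82.11 − 107.501 + 137.268 = 23.657.
∂x/∂Y = −0.0557, so E_I = -0.0557·(1930/23.657) ≈ -4.544.
E_I < 0: inferior good.

-4.544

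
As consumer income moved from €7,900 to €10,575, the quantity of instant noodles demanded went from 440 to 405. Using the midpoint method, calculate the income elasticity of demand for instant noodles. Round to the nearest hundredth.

%ΔQ = (405 − 440)/[(440+405)/2] = -35/422.5 ≈ -0.0828.
%ΔY = (10,575 − 7,900)/[(7,900+10,575)/2] = 2675/9237.5 ≈ 0.2896.
E_I = %ΔQ/%ΔY ≈ -0.29.
E_I < 0: inferior good.

-0.29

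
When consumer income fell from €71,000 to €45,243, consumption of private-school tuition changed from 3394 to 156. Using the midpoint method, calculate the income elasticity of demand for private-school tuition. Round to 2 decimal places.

%ΔQ = (156 − 3394)/[(3394+156)/2] = -3238/1775 ≈ -1.8242.
%ΔM = (45,243 − 71,000)/[(71,000+45,243)/2] = -25757/58121.5 ≈ -0.4432.
E_I = %ΔQ/%ΔM ≈ 4.12.
E_I > 1: normal good (luxury).

4.12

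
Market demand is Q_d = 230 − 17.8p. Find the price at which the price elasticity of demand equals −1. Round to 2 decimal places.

6.46

For linear demand Q_d = a − bp, E = −bp/(a − bp). |E| = 1 ⇒ bp = a − bp ⇒ p = a/(2b).
p = 230/(2·17.8) ≈ 6.46.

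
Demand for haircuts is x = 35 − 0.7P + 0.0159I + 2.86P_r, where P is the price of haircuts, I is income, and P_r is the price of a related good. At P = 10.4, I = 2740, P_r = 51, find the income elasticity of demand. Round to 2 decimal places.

0.20

At the given point, x = 35 − 0.7(10.4) + 0.0159(2740) + 2.86(51) = 35 − 7.28 + 43.566 + 145.86 = 217.146.
∂x/∂I = +0.0159, so E_I = 0.0159·(2740/217.146) ≈ 0.20.
E_I ∈ (0,1): normal good (necessity).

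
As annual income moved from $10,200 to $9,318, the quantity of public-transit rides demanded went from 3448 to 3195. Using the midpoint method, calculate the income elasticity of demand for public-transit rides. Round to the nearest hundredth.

%ΔQ = (3195 − 3448)/[(3448+3195)/2] = -253/3321.5 ≈ -0.0762.
%ΔI = (9,318 − 10,200)/[(10,200+9,318)/2] = -882/9759 ≈ -0.0904.
E_I = %ΔQ/%ΔI ≈ 0.84.
E_I ∈ (0,1): normal good (necessity).

0.84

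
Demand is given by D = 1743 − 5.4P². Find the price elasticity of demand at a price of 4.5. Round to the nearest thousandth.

At P = 4.5, D = 1633.65.
dD/dP = −2·5.4·P = −48.6.
Point elasticity E = (dD/dP)·(P/D) = -48.6 × 4.5/1633.65 ≈ -0.134.
|E| < 1, so demand is inelastic at this price.

-0.134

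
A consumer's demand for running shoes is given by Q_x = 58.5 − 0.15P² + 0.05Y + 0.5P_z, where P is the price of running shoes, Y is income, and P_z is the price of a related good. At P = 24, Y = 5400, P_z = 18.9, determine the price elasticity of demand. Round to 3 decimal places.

-0.687

First evaluate Q_x: 58.5 − 0.15(24)² + 0.05(5400) + 0.5(18.9) = 58.5 − 86.4 + 270 + 9.45 = 251.55.
∂Q_x/∂P = −2·0.15·P = -7.2, so E_p = -7.2·(24/251.55) ≈ -0.687.
|E_p| < 1: demand is inelastic.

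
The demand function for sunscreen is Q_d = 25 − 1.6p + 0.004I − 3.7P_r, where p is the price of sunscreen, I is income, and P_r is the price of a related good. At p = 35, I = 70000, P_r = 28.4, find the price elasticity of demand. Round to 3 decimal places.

At the given point, Q_d = 25 − 1.6(35) + 0.004(70000) − 3.7(28.4) = 25 − 56 + 280 − 105.08 = 143.92.
∂Q_d/∂p = −1.6, so E_p = (−1.6)·(35/143.92) ≈ -0.389.
|E_p| < 1: demand is inelastic.

-0.389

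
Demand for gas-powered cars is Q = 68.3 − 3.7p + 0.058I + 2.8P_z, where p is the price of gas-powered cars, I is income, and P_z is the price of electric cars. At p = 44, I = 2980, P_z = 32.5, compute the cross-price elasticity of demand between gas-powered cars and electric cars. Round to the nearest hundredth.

0.54

Substituting, Q = 68.3 − 3.7(44) + 0.058(2980) + 2.8(32.5) = 68.3 − 162.8 + 172.84 + 91 = 169.34.
∂Q/∂P_z = +2.8, so E_xy = 2.8·(32.5/169.34) ≈ 0.54.
E_xy > 0: the goods are substitutes.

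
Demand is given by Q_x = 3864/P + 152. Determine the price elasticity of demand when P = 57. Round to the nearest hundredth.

At P = 57, Q_x = 219.7895.
dQ_x/dP = −3864/P² = −1.1893.
Point elasticity E = (dQ_x/dP)·(P/Q_x) = -1.1893 × 57/219.7895 ≈ -0.31.
|E| < 1, so demand is inelastic at this price.

-0.31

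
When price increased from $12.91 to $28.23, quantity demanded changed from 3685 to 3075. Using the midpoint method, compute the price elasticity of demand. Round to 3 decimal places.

%ΔQ = (3075 − 3685)/[(3685 + 3075)/2] = -610/3380 ≈ -0.1805.
%Δp = (28.23 − 12.91)/[(12.91 + 28.23)/2] = 15.32/20.57 ≈ 0.7448.
Arc elasticity E = %ΔQ/%Δp ≈ -0.1805/0.7448 ≈ -0.242.
|E| < 1: demand is inelastic over this range.

-0.242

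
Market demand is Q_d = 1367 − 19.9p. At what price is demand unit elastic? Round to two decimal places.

34.35

For linear demand Q_d = a − bp, E = −bp/(a − bp). |E| = 1 ⇒ bp = a − bp ⇒ p = a/(2b).
p = 1367/(2·19.9) ≈ 34.35.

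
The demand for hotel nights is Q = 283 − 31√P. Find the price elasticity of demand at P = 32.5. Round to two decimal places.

At P = 32.5, Q = 106.2728.
dQ/dP = −31/(2√P) = −31/(2·5.7009).
Point elasticity E = (dQ/dP)·(P/Q) = -2.7189 × 32.5/106.2728 ≈ -0.83.
|E| < 1, so demand is inelastic at this price.

-0.83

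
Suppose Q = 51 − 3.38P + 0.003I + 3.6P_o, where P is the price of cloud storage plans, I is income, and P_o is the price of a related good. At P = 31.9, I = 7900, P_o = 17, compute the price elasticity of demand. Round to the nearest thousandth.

Substituting, Q = 51 − 3.38(31.9) + 0.003(7900) + 3.6(17) = 51 − 107.822 + 23.7 + 61.2 = 28.078.
∂Q/∂P = −3.38, so E_p = (−3.38)·(31.9/28.078) ≈ -3.840.
|E_p| > 1: demand is elastic.

-3.840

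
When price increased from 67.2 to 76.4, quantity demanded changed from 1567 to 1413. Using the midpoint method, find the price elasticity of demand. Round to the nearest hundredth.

%ΔQ = (1413 − 1567)/[(1567 + 1413)/2] = -154/1490 ≈ -0.1034.
%ΔP = (76.4 − 67.2)/[(67.2 + 76.4)/2] = 9.2/71.8 ≈ 0.1281.
Arc elasticity E = %ΔQ/%ΔP ≈ -0.1034/0.1281 ≈ -0.81.
|E| < 1: demand is inelastic over this range.

-0.81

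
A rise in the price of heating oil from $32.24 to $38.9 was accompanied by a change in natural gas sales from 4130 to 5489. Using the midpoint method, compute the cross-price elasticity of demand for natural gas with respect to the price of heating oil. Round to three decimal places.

1.509

%ΔQ_x = (5489 − 4130)/[(4130+5489)/2] = 1359/4809.5 ≈ 0.2826.
%ΔP_y = (38.9 − 32.24)/[(32.24+38.9)/2] ≈ 0.1872.
E_xy = 0.2826/0.1872 ≈ 1.509.
E_xy > 0, so natural gas and heating oil are substitutes.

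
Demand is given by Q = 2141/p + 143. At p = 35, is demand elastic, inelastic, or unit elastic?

At p = 35, Q = 204.1714.
dQ/dp = −2141/p² = −1.7478.
Point elasticity E = (dQ/dp)·(p/Q) = -1.7478 × 35/204.1714 ≈ -0.300.
|E| ≈ 0.300 < 1, so demand is inelastic.

inelastic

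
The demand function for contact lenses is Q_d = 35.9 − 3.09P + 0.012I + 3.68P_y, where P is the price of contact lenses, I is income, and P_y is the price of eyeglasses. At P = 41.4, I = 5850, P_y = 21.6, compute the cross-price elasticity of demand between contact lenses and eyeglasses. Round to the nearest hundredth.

Substituting, Q_d = 35.9 − 3.09(41.4) + 0.012(5850) + 3.68(21.6) = 35.9 − 127.926 + 70.2 + 79.488 = 57.662.
∂Q_d/∂P_y = +3.68, so E_xy = 3.68·(21.6/57.662) ≈ 1.38.
E_xy > 0: the goods are substitutes.

1.38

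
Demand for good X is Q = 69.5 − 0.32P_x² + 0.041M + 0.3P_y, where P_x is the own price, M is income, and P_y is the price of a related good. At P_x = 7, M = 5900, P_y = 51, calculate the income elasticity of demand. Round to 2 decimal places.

0.78

Evaluating quantity at (P_x, M, P_y) gives Q = 69.5 − 0.32(7)² + 0.041(5900) + 0.3(51) = 69.5 − 15.68 + 241.9 + 15.3 = 311.02.
∂Q/∂M = +0.041, so E_I = 0.041·(5900/311.02) ≈ 0.78.
E_I ∈ (0,1): normal good (necessity).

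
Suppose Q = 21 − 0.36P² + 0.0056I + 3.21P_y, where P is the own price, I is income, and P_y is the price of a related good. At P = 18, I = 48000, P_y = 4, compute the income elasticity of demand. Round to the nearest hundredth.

1.45

Q = 21 − 0.36(18)² + 0.0056(48000) + 3.21(4) = 21 − 116.64 + 268.8 + 12.84 = 186.
∂Q/∂I = +0.0056, so E_I = 0.0056·(48000/186) ≈ 1.45.
E_I > 1: normal good (luxury).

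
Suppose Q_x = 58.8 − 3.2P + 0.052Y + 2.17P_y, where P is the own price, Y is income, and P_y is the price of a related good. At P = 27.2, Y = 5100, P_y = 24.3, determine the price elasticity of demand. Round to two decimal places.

First evaluate Q_x: 58.8 − 3.2(27.2) + 0.052(5100) + 2.17(24.3) = 58.8 − 87.04 + 265.2 + 52.731 = 289.691.
∂Q_x/∂P = −3.2, so E_p = (−3.2)·(27.2/289.691) ≈ -0.30.
|E_p| < 1: demand is inelastic.

-0.30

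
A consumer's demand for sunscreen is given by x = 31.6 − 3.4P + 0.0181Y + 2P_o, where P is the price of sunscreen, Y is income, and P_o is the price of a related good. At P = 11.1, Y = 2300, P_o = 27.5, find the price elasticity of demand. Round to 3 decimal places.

Substituting, x = 31.6 − 3.4(11.1) + 0.0181(2300) + 2(27.5) = 31.6 − 37.74 + 41.63 + 55 = 90.49.
∂x/∂P = −3.4, so E_p = (−3.4)·(11.1/90.49) ≈ -0.417.
|E_p| < 1: demand is inelastic.

-0.417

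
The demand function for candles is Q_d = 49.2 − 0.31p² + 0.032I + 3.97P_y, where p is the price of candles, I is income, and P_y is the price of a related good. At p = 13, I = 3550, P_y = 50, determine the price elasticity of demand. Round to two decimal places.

-0.34

Q_d = 49.2 − 0.31(13)² + 0.032(3550) + 3.97(50) = 49.2 − 52.39 + 113.6 + 198.5 = 308.91.
∂Q_d/∂p = −2·0.31·p = -8.06, so E_p = -8.06·(13/308.91) ≈ -0.34.
|E_p| < 1: demand is inelastic.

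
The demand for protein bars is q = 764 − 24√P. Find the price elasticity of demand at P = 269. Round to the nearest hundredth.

-0.53

At P = 269, q = 370.3707.
dq/dP = −24/(2√P) = −24/(2·16.4012).
Point elasticity E = (dq/dP)·(P/q) = -0.7317 × 269/370.3707 ≈ -0.53.
|E| < 1, so demand is inelastic at this price.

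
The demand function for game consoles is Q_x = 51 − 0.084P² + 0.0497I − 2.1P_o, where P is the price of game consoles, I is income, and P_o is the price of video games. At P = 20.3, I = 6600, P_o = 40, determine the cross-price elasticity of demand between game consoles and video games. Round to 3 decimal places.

Substituting, Q_x = 51 − 0.084(20.3)² + 0.0497(6600) − 2.1(40) = 51 − 34.6156 + 328.02 − 84 = 260.4044.
∂Q_x/∂P_o = −2.1, so E_xy = -2.1·(40/260.4044) ≈ -0.323.
E_xy < 0: the goods are complements.

-0.323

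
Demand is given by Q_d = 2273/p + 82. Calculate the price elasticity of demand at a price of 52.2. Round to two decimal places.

At p = 52.2, Q_d = 125.5441.
dQ_d/dp = −2273/p² = −0.8342.
Point elasticity E = (dQ_d/dp)·(p/Q_d) = -0.8342 × 52.2/125.5441 ≈ -0.35.
|E| < 1, so demand is inelastic at this price.

-0.35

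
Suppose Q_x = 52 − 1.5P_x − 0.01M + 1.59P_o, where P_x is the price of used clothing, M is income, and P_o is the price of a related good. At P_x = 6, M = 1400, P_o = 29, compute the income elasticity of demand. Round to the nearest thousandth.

Q_x = 52 − 1.5(6) − 0.01(1400) + 1.59(29) = 52 − 9 − 14 + 46.11 = 75.11.
∂Q_x/∂M = −0.01, so E_I = -0.01·(1400/75.11) ≈ -0.186.
E_I < 0: inferior good.

-0.186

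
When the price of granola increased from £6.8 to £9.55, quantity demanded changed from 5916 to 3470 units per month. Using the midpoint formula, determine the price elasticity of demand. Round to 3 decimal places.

-1.549

%Δq = (3470 − 5916)/[(5916 + 3470)/2] = -2446/4693 ≈ -0.5212.
%Δp = (9.55 − 6.8)/[(6.8 + 9.55)/2] = 2.75/8.175 ≈ 0.3364.
Arc elasticity E = %Δq/%Δp ≈ -0.5212/0.3364 ≈ -1.549.
|E| > 1: demand is elastic over this range.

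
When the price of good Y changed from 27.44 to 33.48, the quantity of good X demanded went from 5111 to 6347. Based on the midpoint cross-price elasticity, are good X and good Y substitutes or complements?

%ΔQ_x = (6347 − 5111)/[(5111+6347)/2] = 1236/5729 ≈ 0.2157.
%ΔP_y = (33.48 − 27.44)/[(27.44+33.48)/2] ≈ 0.1983.
E_xy = 0.2157/0.1983 ≈ 1.088.
E_xy > 0, so the goods are substitutes.

substitutes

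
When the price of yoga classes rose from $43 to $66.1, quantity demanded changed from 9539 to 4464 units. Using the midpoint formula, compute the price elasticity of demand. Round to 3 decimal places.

%Δq = (4464 − 9539)/[(9539 + 4464)/2] = -5075/7001.5 ≈ -0.7248.
%Δp = (66.1 − 43)/[(43 + 66.1)/2] = 23.1/54.55 ≈ 0.4235.
Arc elasticity E = %Δq/%Δp ≈ -0.7248/0.4235 ≈ -1.712.
|E| > 1: demand is elastic over this range.

-1.712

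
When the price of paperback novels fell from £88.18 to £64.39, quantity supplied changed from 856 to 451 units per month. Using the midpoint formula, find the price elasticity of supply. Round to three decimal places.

1.987

%ΔQ = (451 − 856)/[(856 + 451)/2] = -405/653.5 ≈ -0.6197.
%Δp = (64.39 − 88.18)/[(88.18 + 64.39)/2] = -23.79/76.285 ≈ -0.3119.
Arc elasticity E = %ΔQ/%Δp ≈ -0.6197/-0.3119 ≈ 1.987.
|E| > 1: supply is elastic over this range.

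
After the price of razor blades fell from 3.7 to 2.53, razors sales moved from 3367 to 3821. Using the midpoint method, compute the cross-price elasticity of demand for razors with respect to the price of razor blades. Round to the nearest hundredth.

-0.34

%ΔQ_x = (3821 − 3367)/[(3367+3821)/2] = 454/3594 ≈ 0.1263.
%ΔP_y = (2.53 − 3.7)/[(3.7+2.53)/2] ≈ -0.3756.
E_xy = 0.1263/-0.3756 ≈ -0.34.
E_xy < 0, so razors and razor blades are complements.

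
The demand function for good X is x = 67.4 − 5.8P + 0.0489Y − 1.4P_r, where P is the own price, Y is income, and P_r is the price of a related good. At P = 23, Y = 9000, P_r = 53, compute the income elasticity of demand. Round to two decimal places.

1.47

First evaluate x: 67.4 − 5.8(23) + 0.0489(9000) − 1.4(53) = 67.4 − 133.4 + 440.1 − 74.2 = 299.9.
∂x/∂Y = +0.0489, so E_I = 0.0489·(9000/299.9) ≈ 1.47.
E_I > 1: normal good (luxury).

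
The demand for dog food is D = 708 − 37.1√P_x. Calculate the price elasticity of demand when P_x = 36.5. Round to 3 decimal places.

At P_x = 36.5, D = 483.8595.
dD/dP_x = −37.1/(2√P_x) = −37.1/(2·6.0415).
Point elasticity E = (dD/dP_x)·(P_x/D) = -3.0704 × 36.5/483.8595 ≈ -0.232.
|E| < 1, so demand is inelastic at this price.

-0.232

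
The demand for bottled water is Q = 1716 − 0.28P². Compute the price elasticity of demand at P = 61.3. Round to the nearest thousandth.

-3.170

At P = 61.3, Q = 663.8468.
dQ/dP = −2·0.28·P = −34.328.
Point elasticity E = (dQ/dP)·(P/Q) = -34.328 × 61.3/663.8468 ≈ -3.170.
|E| > 1, so demand is elastic at this price.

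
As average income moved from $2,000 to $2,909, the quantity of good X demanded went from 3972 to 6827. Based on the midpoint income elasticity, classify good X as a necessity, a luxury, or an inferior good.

luxury

%ΔQ = (6827 − 3972)/[(3972+6827)/2] = 2855/5399.5 ≈ 0.5288.
%ΔY = (2,909 − 2,000)/[(2,000+2,909)/2] = 909/2454.5 ≈ 0.3703.
E_I = %ΔQ/%ΔY ≈ 1.428.
E_I > 1: normal good (luxury).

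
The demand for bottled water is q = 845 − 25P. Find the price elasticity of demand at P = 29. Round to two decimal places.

At P = 29, q = 120.
dq/dP = −25.
Point elasticity E = (dq/dP)·(P/q) = -25 × 29/120 ≈ -6.04.
|E| > 1, so demand is elastic at this price.

-6.04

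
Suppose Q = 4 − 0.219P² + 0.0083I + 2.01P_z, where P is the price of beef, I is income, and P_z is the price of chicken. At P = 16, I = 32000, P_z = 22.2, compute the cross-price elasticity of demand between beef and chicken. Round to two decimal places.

Substituting, Q = 4 − 0.219(16)² + 0.0083(32000) + 2.01(22.2) = 4 − 56.064 + 265.6 + 44.622 = 258.158.
∂Q/∂P_z = +2.01, so E_xy = 2.01·(22.2/258.158) ≈ 0.17.
E_xy > 0: the goods are substitutes.

0.17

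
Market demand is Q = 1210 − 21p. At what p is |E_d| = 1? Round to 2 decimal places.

28.81

For linear demand Q = a − bp, E = −bp/(a − bp). |E| = 1 ⇒ bp = a − bp ⇒ p = a/(2b).
p = 1210/(2·21) ≈ 28.81.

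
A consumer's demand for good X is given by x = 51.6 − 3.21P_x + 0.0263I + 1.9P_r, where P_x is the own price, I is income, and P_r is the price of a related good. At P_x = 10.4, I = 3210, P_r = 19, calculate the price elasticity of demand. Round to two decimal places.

-0.24

At the given point, x = 51.6 − 3.21(10.4) + 0.0263(3210) + 1.9(19) = 51.6 − 33.384 + 84.423 + 36.1 = 138.739.
∂x/∂P_x = −3.21, so E_p = (−3.21)·(10.4/138.739) ≈ -0.24.
|E_p| < 1: demand is inelastic.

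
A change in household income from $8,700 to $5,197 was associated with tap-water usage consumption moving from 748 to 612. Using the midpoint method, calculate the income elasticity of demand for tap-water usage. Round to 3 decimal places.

%ΔQ = (612 − 748)/[(748+612)/2] = -136/680 ≈ -0.2000.
%ΔI = (5,197 − 8,700)/[(8,700+5,197)/2] = -3503/6948.5 ≈ -0.5041.
E_I = %ΔQ/%ΔI ≈ 0.397.
E_I ∈ (0,1): normal good (necessity).

0.397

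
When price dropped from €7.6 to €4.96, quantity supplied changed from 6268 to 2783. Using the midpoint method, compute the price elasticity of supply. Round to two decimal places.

1.83

%Δq = (2783 − 6268)/[(6268 + 2783)/2] = -3485/4525.5 ≈ -0.7701.
%ΔP = (4.96 − 7.6)/[(7.6 + 4.96)/2] = -2.64/6.28 ≈ -0.4204.
Arc elasticity E = %Δq/%ΔP ≈ -0.7701/-0.4204 ≈ 1.83.
|E| > 1: supply is elastic over this range.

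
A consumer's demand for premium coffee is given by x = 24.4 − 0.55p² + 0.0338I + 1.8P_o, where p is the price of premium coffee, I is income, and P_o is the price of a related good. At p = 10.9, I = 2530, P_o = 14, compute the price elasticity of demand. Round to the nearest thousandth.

First evaluate x: 24.4 − 0.55(10.9)² + 0.0338(2530) + 1.8(14) = 24.4 − 65.3455 + 85.514 + 25.2 = 69.7685.
∂x/∂p = −2·0.55·p = -11.99, so E_p = -11.99·(10.9/69.7685) ≈ -1.873.
|E_p| > 1: demand is elastic.

-1.873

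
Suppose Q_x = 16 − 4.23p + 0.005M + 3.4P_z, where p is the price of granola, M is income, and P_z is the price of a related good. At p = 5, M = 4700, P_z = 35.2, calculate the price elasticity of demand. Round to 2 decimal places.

-0.15

Substituting, Q_x = 16 − 4.23(5) + 0.005(4700) + 3.4(35.2) = 16 − 21.15 + 23.5 + 119.68 = 138.03.
∂Q_x/∂p = −4.23, so E_p = (−4.23)·(5/138.03) ≈ -0.15.
|E_p| < 1: demand is inelastic.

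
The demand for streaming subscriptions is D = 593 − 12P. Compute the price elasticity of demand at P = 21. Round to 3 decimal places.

-0.739

At P = 21, D = 341.
dD/dP = −12.
Point elasticity E = (dD/dP)·(P/D) = -12 × 21/341 ≈ -0.739.
|E| < 1, so demand is inelastic at this price.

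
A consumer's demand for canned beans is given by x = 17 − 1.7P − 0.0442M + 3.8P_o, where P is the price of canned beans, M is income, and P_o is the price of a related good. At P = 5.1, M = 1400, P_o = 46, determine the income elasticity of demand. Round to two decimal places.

-0.51

First evaluate x: 17 − 1.7(5.1) − 0.0442(1400) + 3.8(46) = 17 − 8.67 − 61.88 + 174.8 = 121.25.
∂x/∂M = −0.0442, so E_I = -0.0442·(1400/121.25) ≈ -0.51.
E_I < 0: inferior good.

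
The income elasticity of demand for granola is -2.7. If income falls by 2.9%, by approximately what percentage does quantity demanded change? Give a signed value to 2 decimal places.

%ΔQ ≈ E × %ΔI = (-2.7) × (-2.9%) = 7.83%.

7.83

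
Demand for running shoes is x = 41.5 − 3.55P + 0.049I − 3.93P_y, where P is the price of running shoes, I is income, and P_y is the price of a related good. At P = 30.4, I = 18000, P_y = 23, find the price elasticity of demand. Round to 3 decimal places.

Evaluating quantity at (P, I, P_y) gives x = 41.5 − 3.55(30.4) + 0.049(18000) − 3.93(23) = 41.5 − 107.92 + 882 − 90.39 = 725.19.
∂x/∂P = −3.55, so E_p = (−3.55)·(30.4/725.19) ≈ -0.149.
|E_p| < 1: demand is inelastic.

-0.149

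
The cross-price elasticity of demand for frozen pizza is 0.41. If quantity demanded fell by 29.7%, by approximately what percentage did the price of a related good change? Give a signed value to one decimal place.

%ΔQ ≈ E × %ΔP_y ⇒ %ΔP_y = %ΔQ / E = (-29.7%)/(0.41) ≈ -72.4%.

-72.4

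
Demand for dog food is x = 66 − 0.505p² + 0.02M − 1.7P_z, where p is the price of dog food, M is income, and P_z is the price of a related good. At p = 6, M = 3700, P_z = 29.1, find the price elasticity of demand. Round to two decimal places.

Substituting, x = 66 − 0.505(6)² + 0.02(3700) − 1.7(29.1) = 66 − 18.18 + 74 − 49.47 = 72.35.
∂x/∂p = −2·0.505·p = -6.06, so E_p = -6.06·(6/72.35) ≈ -0.50.
|E_p| < 1: demand is inelastic.

-0.50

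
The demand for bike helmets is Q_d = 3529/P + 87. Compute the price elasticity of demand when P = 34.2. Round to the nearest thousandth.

At P = 34.2, Q_d = 190.1871.
dQ_d/dP = −3529/P² = −3.0172.
Point elasticity E = (dQ_d/dP)·(P/Q_d) = -3.0172 × 34.2/190.1871 ≈ -0.543.
|E| < 1, so demand is inelastic at this price.

-0.543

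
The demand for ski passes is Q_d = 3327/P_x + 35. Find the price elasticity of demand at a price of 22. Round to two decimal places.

At P_x = 22, Q_d = 186.2273.
dQ_d/dP_x = −3327/P_x² = −6.874.
Point elasticity E = (dQ_d/dP_x)·(P_x/Q_d) = -6.874 × 22/186.2273 ≈ -0.81.
|E| < 1, so demand is inelastic at this price.

-0.81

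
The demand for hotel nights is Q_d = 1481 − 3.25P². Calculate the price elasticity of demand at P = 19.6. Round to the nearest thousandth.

At P = 19.6, Q_d = 232.48.
dQ_d/dP = −2·3.25·P = −127.4.
Point elasticity E = (dQ_d/dP)·(P/Q_d) = -127.4 × 19.6/232.48 ≈ -10.741.
|E| > 1, so demand is elastic at this price.

-10.741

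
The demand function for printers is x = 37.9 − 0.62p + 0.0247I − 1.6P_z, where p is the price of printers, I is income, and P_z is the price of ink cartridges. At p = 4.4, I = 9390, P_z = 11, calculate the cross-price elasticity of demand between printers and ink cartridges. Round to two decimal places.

At the given point, x = 37.9 − 0.62(4.4) + 0.0247(9390) − 1.6(11) = 37.9 − 2.728 + 231.933 − 17.6 = 249.505.
∂x/∂P_z = −1.6, so E_xy = -1.6·(11/249.505) ≈ -0.07.
E_xy < 0: the goods are complements.

-0.07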